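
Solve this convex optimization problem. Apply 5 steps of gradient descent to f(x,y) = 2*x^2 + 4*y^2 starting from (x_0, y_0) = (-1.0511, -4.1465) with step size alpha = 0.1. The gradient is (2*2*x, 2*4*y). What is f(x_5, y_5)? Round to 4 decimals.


Gradient descent on f(x,y) = 2*x^2 + 4*y^2.
Starting point: (-1.0511, -4.1465), alpha = 0.1
Step 1: grad_x = 2*2*-1.0511 = -4.2044, grad_y = 2*4*-4.1465 = -33.172
  x_1 = -1.0511 - 0.1*-4.2044 = -0.6307
  y_1 = -4.1465 - 0.1*-33.172 = -0.8293
Step 2: grad_x = 2*2*-0.6307 = -2.5226, grad_y = 2*4*-0.8293 = -6.6344
  x_2 = -0.6307 - 0.1*-2.5226 = -0.3784
  y_2 = -0.8293 - 0.1*-6.6344 = -0.1659
Step 3: grad_x = 2*2*-0.3784 = -1.5136, grad_y = 2*4*-0.1659 = -1.3269
  x_3 = -0.3784 - 0.1*-1.5136 = -0.227
  y_3 = -0.1659 - 0.1*-1.3269 = -0.0332
Step 4: grad_x = 2*2*-0.227 = -0.9082, grad_y = 2*4*-0.0332 = -0.2654
  x_4 = -0.227 - 0.1*-0.9082 = -0.1362
  y_4 = -0.0332 - 0.1*-0.2654 = -0.0066
Step 5: grad_x = 2*2*-0.1362 = -0.5449, grad_y = 2*4*-0.0066 = -0.0531
  x_5 = -0.1362 - 0.1*-0.5449 = -0.0817
  y_5 = -0.0066 - 0.1*-0.0531 = -0.0013
f(-0.0817, -0.0013) = 2*(-0.0817)^2 + 4*(-0.0013)^2 = 0.0134


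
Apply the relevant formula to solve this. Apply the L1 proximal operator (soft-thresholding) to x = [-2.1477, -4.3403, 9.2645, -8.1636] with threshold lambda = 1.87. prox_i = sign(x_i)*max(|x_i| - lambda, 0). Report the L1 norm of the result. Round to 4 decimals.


Soft-thresholding with lambda = 1.87:
prox(-2.1477) = sign(-2.1477)*max(|-2.1477| - 1.87, 0) = -0.2777
prox(-4.3403) = sign(-4.3403)*max(|-4.3403| - 1.87, 0) = -2.4703
prox(9.2645) = sign(9.2645)*max(|9.2645| - 1.87, 0) = 7.3945
prox(-8.1636) = sign(-8.1636)*max(|-8.1636| - 1.87, 0) = -6.2936
prox(x) = [-0.2777, -2.4703, 7.3945, -6.2936]
||prox(x)||_1 = 0.2777 + 2.4703 + 7.3945 + 6.2936 = 16.4361


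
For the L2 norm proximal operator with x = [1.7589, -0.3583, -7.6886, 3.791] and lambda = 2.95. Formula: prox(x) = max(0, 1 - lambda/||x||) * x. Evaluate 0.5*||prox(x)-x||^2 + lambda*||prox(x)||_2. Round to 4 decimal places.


Step 1: Compute ||x||.
||x|| = 8.7583
Step 2: Compute scaling factor.
scale = max(0, 1 - 2.95/8.7583) = 0.6632
Step 3: prox(x) = [1.1665, -0.2376, -5.0989, 2.5141]
||prox(x)|| = 5.8083
Step 4: Proximal objective.
0.5*||prox-x||^2 = 4.3513
lambda*||prox|| = 17.1345
Total = 21.4858


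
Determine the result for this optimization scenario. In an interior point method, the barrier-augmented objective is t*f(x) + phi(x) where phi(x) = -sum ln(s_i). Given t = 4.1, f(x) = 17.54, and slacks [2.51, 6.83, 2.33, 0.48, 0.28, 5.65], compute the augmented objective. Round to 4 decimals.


Step 1: Compute log-barrier.
ln values: [0.9203, 1.9213, 0.8459, -0.734, -1.273, 1.7317]
phi = -(0.9203 + 1.9213 + 0.8459 - 0.734 - 1.273 + 1.7317) = -3.4122
Step 2: Compute augmented objective.
t*f(x) = 4.1*17.54 = 71.914
Total = 71.914 - 3.4122 = 68.5018


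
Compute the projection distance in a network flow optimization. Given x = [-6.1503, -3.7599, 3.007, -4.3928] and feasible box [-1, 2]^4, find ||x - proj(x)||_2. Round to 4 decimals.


Project each component onto [-1, 2].
clip(-6.1503) = -1.0, clip(-3.7599) = -1.0, clip(3.007) = 2.0, clip(-4.3928) = -1.0
Projection = [-1.0, -1.0, 2.0, -1.0]
Squared diffs: [26.5256, 7.617, 1.014, 11.5111]
Distance = sqrt(46.6677) = 6.8314


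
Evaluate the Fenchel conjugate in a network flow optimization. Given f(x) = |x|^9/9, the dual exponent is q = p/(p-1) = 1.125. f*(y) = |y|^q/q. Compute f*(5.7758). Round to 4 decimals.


The conjugate exponent q satisfies 1/p + 1/q = 1.
p = 9, so q = 9/(9 - 1) = 1.125
|y|^q = 5.7758^1.125 = 7.1914
f*(5.7758) = 7.1914 / 1.125 = 6.3924


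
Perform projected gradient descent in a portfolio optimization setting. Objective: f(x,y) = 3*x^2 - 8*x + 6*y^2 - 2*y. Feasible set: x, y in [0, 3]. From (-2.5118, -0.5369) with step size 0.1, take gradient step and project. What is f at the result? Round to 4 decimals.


Step 1: Compute gradient at (-2.5118, -0.5369).
grad_x = 2*3*-2.5118 - 8 = -23.0708
grad_y = 2*6*-0.5369 - 2 = -8.4428
Step 2: Gradient step.
x_raw = -2.5118 - 0.1*-23.0708 = -0.2047
y_raw = -0.5369 - 0.1*-8.4428 = 0.3074
Step 3: Project onto [0, 3].
x_proj = clip(-0.2047) = 0.0
y_proj = clip(0.3074) = 0.3074
Step 4: Evaluate f.
f(0.0, 0.3074) = -0.0479


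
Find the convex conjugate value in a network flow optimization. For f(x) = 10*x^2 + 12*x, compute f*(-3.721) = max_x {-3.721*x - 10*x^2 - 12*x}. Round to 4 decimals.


f*(y) = sup_x {y*x - a*x^2 - b*x} = sup_x {(y-b)*x - a*x^2}
FOC: (y - b) - 2a*x = 0 => x* = (y - b)/(2a)
x* = (-3.721 - 12)/(2*10) = -0.7861
f*(-3.721) = (y-b)^2/(4a) = (-3.721 - 12)^2/(4*10)
= 247.1498/40 = 6.1787


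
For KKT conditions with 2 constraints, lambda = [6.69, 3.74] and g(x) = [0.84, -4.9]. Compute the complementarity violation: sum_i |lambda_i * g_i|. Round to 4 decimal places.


KKT complementary slackness check:
lambda_1 * g_1 = 6.69 * 0.84 = 5.6196
lambda_2 * g_2 = 3.74 * -4.9 = -18.326
Total violation = 5.6196 + 18.326 = 23.9456


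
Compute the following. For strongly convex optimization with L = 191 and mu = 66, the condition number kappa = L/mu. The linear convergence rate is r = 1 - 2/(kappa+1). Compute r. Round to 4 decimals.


Step 1: Compute the condition number.
kappa = L/mu = 191/66 = 2.8939
Step 2: Compute the convergence rate.
r = 1 - 2/(kappa + 1) = 1 - 2*mu/(L + mu) = (L - mu)/(L + mu) = 125/257 = 0.4864


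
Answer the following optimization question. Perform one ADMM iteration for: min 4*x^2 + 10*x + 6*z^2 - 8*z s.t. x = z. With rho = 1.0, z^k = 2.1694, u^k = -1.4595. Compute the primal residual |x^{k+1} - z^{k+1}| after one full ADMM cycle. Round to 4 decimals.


ADMM iteration with rho = 1.0, z^k = 2.1694, u^k = -1.4595
Step 1: x-update.
Minimize 4*x^2 + 10*x + (1.0/2)*(x - 2.1694 - 1.4595)^2
FOC: (2*4 + 1.0)*x = -10 + 1.0*(2.1694 + 1.4595)
x^{k+1} = -0.7079
Step 2: z-update.
Minimize 6*z^2 - 8*z + (1.0/2)*(-0.7079 - z - 1.4595)^2
FOC: (2*6 + 1.0)*z = 8 + 1.0*(-0.7079 - 1.4595)
z^{k+1} = 0.4487
Step 3: u-update.
u^{k+1} = -1.4595 - 0.7079 - 0.4487 = -2.6161
Step 4: Primal residual = |-0.7079 - 0.4487| = 1.1566


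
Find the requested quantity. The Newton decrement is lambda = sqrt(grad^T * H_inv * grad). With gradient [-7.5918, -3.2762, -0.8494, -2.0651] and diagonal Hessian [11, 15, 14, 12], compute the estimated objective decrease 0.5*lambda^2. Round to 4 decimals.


Step 1: H is diagonal, so H^(-1) * g = [-0.6902, -0.2184, -0.0607, -0.1721].
Step 2: g^T H^(-1) g = sum_i g_i^2 / H_ii
  = (-7.5918)^2/11 + (-3.2762)^2/15 + (-0.8494)^2/14 + (-2.0651)^2/12
  = 5.2396 + 0.7156 + 0.0515 + 0.3554 = 6.3621
Step 3: Objective decrease = 0.5 * g^T H^(-1) g = 3.181


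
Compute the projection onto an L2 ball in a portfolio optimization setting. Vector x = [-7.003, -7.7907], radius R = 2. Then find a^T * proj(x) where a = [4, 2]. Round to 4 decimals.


Step 1: Compute ||x|| (intermediates to 6 decimals).
||x|| = sqrt((-7.003)^2 + (-7.7907)^2) = 10.475544
Step 2: Project.
Since ||x|| > R, scale = R/||x|| = 2/10.475544 = 0.190921, proj(x) = scale * x
proj(x) = [-1.33702, -1.487408]
Step 3: Dot product.
a^T * proj(x) = 4*(-1.33702) + 2*(-1.487408) = -8.3229


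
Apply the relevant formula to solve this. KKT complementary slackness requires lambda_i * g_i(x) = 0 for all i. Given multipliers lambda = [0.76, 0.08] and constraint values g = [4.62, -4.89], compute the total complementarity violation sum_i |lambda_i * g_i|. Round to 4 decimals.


KKT complementary slackness check:
lambda_1 * g_1 = 0.76 * 4.62 = 3.5112
lambda_2 * g_2 = 0.08 * -4.89 = -0.3912
Total violation = 3.5112 + 0.3912 = 3.9024


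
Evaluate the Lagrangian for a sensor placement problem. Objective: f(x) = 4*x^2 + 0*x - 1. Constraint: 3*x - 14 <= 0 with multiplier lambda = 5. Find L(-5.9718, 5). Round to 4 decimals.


Step 1: Evaluate f(x).
f(-5.9718) = 4*(-5.9718)^2 + 0*(-5.9718) - 1 = 141.6496
Step 2: Evaluate g(x).
g(-5.9718) = 3*-5.9718 - 14 = -31.9154
Step 3: Compute Lagrangian.
L = 141.6496 + 5*-31.9154 = -17.9274


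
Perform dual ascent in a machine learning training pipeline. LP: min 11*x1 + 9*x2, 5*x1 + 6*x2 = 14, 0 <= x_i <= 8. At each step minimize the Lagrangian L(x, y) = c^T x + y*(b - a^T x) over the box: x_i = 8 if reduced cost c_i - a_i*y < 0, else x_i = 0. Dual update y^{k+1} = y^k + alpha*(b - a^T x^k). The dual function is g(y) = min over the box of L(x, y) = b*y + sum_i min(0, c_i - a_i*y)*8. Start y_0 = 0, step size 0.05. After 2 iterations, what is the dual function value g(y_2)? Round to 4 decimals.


Dual ascent for LP: min 11*x1 + 9*x2, 5*x1 + 6*x2 = 14, 0 <= x_i <= 8
Step 1: y^k = 0.0, reduced costs: (11.0, 9.0)
  x^k = (0.0, 0.0), subgradient = b - a^T x = 14.0
  y^{k+1} = 0.0 + 0.05*14.0 = 0.7
Step 2: y^k = 0.7, reduced costs: (7.5, 4.8)
  x^k = (0.0, 0.0), subgradient = b - a^T x = 14.0
  y^{k+1} = 0.7 + 0.05*14.0 = 1.4
Dual objective at y_2 = 1.4: reduced costs (4.0, 0.6), box minimizer x = (0.0, 0.0)
g(y_2) = b*y + (c1 - a1*y)*x1 + (c2 - a2*y)*x2 = 14*1.4 + 4.0*0.0 + 0.6*0.0 = 19.6 + 0.0 + 0.0 = 19.6


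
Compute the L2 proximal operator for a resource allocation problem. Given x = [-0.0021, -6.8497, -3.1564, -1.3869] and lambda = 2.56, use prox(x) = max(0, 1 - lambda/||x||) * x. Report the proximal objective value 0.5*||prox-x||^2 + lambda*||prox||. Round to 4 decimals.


Step 1: Compute ||x||.
||x|| = 7.6684
Step 2: Compute scaling factor.
scale = max(0, 1 - 2.56/7.6684) = 0.6662
Step 3: prox(x) = [-0.0014, -4.563, -2.1027, -0.9239]
||prox(x)|| = 5.1084
Step 4: Proximal objective.
0.5*||prox-x||^2 = 3.2768
lambda*||prox|| = 13.0775
Total = 16.3544


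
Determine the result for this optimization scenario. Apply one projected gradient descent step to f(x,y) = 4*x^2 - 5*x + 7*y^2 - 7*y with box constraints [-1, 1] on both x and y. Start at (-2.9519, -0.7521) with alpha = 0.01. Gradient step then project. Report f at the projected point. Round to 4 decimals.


Step 1: Compute gradient at (-2.9519, -0.7521).
grad_x = 2*4*-2.9519 - 5 = -28.6152
grad_y = 2*7*-0.7521 - 7 = -17.5294
Step 2: Gradient step.
x_raw = -2.9519 - 0.01*-28.6152 = -2.6657
y_raw = -0.7521 - 0.01*-17.5294 = -0.5768
Step 3: Project onto [-1, 1].
x_proj = clip(-2.6657) = -1.0
y_proj = clip(-0.5768) = -0.5768
Step 4: Evaluate f.
f(-1.0, -0.5768) = 15.3666


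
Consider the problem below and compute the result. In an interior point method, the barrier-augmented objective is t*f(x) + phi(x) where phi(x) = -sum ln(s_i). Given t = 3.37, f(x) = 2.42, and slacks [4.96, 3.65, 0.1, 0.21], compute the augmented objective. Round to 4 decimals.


Step 1: Compute log-barrier.
ln values: [1.6014, 1.2947, -2.3026, -1.5606]
phi = -(1.6014 + 1.2947 - 2.3026 - 1.5606) = 0.9671
Step 2: Compute augmented objective.
t*f(x) = 3.37*2.42 = 8.1554
Total = 8.1554 + 0.9671 = 9.1225


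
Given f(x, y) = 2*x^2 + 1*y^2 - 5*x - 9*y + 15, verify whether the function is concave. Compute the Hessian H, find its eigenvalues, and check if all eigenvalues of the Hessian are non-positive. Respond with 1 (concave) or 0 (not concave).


The Hessian of f(x,y) = 2*x^2 + 1*y^2 - 5*x - 9*y + 15 is:
H = [[4, 0], [0, 2]]
Trace = 4 + 2 = 6
Determinant = 4*2 - (0)^2 = 8
Discriminant = (6)^2 - 4*8 = 4.0
Eigenvalues: lambda_1 = 2.0, lambda_2 = 4.0
The function is not concave.

0


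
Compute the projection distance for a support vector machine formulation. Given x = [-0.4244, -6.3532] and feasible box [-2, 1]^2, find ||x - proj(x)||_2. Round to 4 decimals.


Project each component onto [-2, 1].
clip(-0.4244) = -0.4244, clip(-6.3532) = -2.0
Projection = [-0.4244, -2.0]
Squared diffs: [0.0, 18.9504]
Distance = sqrt(18.9504) = 4.3532


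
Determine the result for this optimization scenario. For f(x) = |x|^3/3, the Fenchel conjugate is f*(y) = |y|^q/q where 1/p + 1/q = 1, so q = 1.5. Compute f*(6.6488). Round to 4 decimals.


The conjugate exponent q satisfies 1/p + 1/q = 1.
p = 3, so q = 3/(3 - 1) = 1.5
|y|^q = 6.6488^1.5 = 17.1441
f*(6.6488) = 17.1441 / 1.5 = 11.4294


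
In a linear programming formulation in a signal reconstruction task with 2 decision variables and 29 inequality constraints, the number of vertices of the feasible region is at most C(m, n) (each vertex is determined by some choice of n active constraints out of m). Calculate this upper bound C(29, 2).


Each vertex corresponds to some choice of n active constraints out of m, so the number of vertices is at most C(m, n) = m! / (n!(m-n)!).
m = 29, n = 2
Numerator: 29 * 28
Denominator: 2! = 2
C(29, 2) = 406


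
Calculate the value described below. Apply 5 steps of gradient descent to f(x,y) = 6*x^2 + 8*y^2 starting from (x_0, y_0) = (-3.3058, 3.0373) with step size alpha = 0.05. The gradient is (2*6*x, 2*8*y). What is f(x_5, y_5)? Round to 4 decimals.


Gradient descent on f(x,y) = 6*x^2 + 8*y^2.
Starting point: (-3.3058, 3.0373), alpha = 0.05
Step 1: grad_x = 2*6*-3.3058 = -39.6696, grad_y = 2*8*3.0373 = 48.5968
  x_1 = -3.3058 - 0.05*-39.6696 = -1.3223
  y_1 = 3.0373 - 0.05*48.5968 = 0.6075
Step 2: grad_x = 2*6*-1.3223 = -15.8678, grad_y = 2*8*0.6075 = 9.7194
  x_2 = -1.3223 - 0.05*-15.8678 = -0.5289
  y_2 = 0.6075 - 0.05*9.7194 = 0.1215
Step 3: grad_x = 2*6*-0.5289 = -6.3471, grad_y = 2*8*0.1215 = 1.9439
  x_3 = -0.5289 - 0.05*-6.3471 = -0.2116
  y_3 = 0.1215 - 0.05*1.9439 = 0.0243
Step 4: grad_x = 2*6*-0.2116 = -2.5389, grad_y = 2*8*0.0243 = 0.3888
  x_4 = -0.2116 - 0.05*-2.5389 = -0.0846
  y_4 = 0.0243 - 0.05*0.3888 = 0.0049
Step 5: grad_x = 2*6*-0.0846 = -1.0155, grad_y = 2*8*0.0049 = 0.0778
  x_5 = -0.0846 - 0.05*-1.0155 = -0.0339
  y_5 = 0.0049 - 0.05*0.0778 = 0.001
f(-0.0339, 0.001) = 6*(-0.0339)^2 + 8*0.001^2 = 0.0069


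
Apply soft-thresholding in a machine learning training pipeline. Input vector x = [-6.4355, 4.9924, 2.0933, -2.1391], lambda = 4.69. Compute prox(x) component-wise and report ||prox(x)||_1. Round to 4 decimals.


Soft-thresholding with lambda = 4.69:
prox(-6.4355) = sign(-6.4355)*max(|-6.4355| - 4.69, 0) = -1.7455
prox(4.9924) = sign(4.9924)*max(|4.9924| - 4.69, 0) = 0.3024
prox(2.0933) = sign(2.0933)*max(|2.0933| - 4.69, 0) = 0.0
prox(-2.1391) = sign(-2.1391)*max(|-2.1391| - 4.69, 0) = 0.0
prox(x) = [-1.7455, 0.3024, 0.0, 0.0]
||prox(x)||_1 = 1.7455 + 0.3024 + 0.0 + 0.0 = 2.0479


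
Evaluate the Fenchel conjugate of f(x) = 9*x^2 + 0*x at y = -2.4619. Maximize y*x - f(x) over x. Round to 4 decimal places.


f*(y) = sup_x {y*x - a*x^2 - b*x} = sup_x {(y-b)*x - a*x^2}
FOC: (y - b) - 2a*x = 0 => x* = (y - b)/(2a)
x* = (-2.4619 - 0)/(2*9) = -0.1368
f*(-2.4619) = (y-b)^2/(4a) = (-2.4619 - 0)^2/(4*9)
= 6.061/36 = 0.1684


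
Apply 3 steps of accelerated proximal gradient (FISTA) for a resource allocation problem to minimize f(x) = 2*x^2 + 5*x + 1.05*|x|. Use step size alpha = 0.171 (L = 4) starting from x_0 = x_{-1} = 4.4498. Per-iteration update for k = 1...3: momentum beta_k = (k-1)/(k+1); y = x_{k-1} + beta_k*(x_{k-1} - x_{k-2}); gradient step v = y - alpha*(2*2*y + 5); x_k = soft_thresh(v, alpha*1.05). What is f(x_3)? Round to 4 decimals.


FISTA on f(x) = 2*x^2 + 5*x + 1.05*|x|
L = 4, alpha = 0.171
Iteration 1: beta = 0.0, y = 4.4498 + 0.0*(4.4498 - 4.4498) = 4.4498
  grad(y) = 22.7992, v = y - alpha*grad = 0.5511
  prox(v) = soft_thresh(0.5511, 0.1796) = 0.3716
Iteration 2: beta = 0.3333, y = 0.3716 + 0.3333*(0.3716 - 4.4498) = -0.9878
  grad(y) = 1.0487, v = y - alpha*grad = -1.1672
  prox(v) = soft_thresh(-1.1672, 0.1796) = -0.9876
Iteration 3: beta = 0.5, y = -0.9876 + 0.5*(-0.9876 - 0.3716) = -1.6672
  grad(y) = -1.6688, v = y - alpha*grad = -1.3818
  prox(v) = soft_thresh(-1.3818, 0.1796) = -1.2023
f(x_3) = 2*(-1.2023)^2 + 5*(-1.2023) + 1.05*|-1.2023| = -1.858


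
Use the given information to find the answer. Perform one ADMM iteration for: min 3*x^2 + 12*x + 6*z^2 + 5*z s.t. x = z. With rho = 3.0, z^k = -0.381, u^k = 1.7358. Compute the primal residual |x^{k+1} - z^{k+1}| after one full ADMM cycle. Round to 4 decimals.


ADMM iteration with rho = 3.0, z^k = -0.381, u^k = 1.7358
Step 1: x-update.
Minimize 3*x^2 + 12*x + (3.0/2)*(x + 0.381 + 1.7358)^2
FOC: (2*3 + 3.0)*x = -12 + 3.0*(-0.381 - 1.7358)
x^{k+1} = -2.0389
Step 2: z-update.
Minimize 6*z^2 + 5*z + (3.0/2)*(-2.0389 - z + 1.7358)^2
FOC: (2*6 + 3.0)*z = -5 + 3.0*(-2.0389 + 1.7358)
z^{k+1} = -0.394
Step 3: u-update.
u^{k+1} = 1.7358 - 2.0389 + 0.394 = 0.0908
Step 4: Primal residual = |-2.0389 + 0.394| = 1.645


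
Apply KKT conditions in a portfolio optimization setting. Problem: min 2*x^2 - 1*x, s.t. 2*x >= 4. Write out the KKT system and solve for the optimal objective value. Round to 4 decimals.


Step 1: Try lambda = 0 (constraint inactive).
x_unc = 1/(2*2) = 0.25
Check: 2*0.25 = 0.5 < 4 -- violated!
Step 2: Constraint must be active: 2*x = 4
x* = 4/2 = 2.0
lambda = (2*2*2.0 - 1)/2 = 3.5
Step 3: Compute optimal value.
f(x*) = 2*2.0^2 - 1*2.0 = 6.0


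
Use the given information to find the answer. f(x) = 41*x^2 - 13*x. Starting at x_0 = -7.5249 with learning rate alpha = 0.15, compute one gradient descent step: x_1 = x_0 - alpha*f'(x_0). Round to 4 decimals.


We compute the gradient at x_0 and apply the update.
f'(x) = 82*x - 13
f'(-7.5249) = 82*-7.5249 - 13 = -630.0418
x_1 = -7.5249 - 0.15*-630.0418 = 86.9814


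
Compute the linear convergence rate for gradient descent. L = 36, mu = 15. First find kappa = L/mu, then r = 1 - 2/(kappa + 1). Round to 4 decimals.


Step 1: Compute the condition number.
kappa = L/mu = 36/15 = 2.4
Step 2: Compute the convergence rate.
r = 1 - 2/(kappa + 1) = 1 - 2*mu/(L + mu) = (L - mu)/(L + mu) = 21/51 = 0.4118


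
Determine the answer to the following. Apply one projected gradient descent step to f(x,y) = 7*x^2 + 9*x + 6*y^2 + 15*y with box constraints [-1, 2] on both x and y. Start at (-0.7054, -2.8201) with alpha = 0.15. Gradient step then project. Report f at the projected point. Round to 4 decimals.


Step 1: Compute gradient at (-0.7054, -2.8201).
grad_x = 2*7*-0.7054 + 9 = -0.8756
grad_y = 2*6*-2.8201 + 15 = -18.8412
Step 2: Gradient step.
x_raw = -0.7054 - 0.15*-0.8756 = -0.5741
y_raw = -2.8201 - 0.15*-18.8412 = 0.0061
Step 3: Project onto [-1, 2].
x_proj = clip(-0.5741) = -0.5741
y_proj = clip(0.0061) = 0.0061
Step 4: Evaluate f.
f(-0.5741, 0.0061) = -2.7683


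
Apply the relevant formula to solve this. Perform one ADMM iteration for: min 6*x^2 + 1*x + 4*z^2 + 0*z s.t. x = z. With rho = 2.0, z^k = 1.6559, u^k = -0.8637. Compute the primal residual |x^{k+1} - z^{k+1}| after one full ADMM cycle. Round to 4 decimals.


ADMM iteration with rho = 2.0, z^k = 1.6559, u^k = -0.8637
Step 1: x-update.
Minimize 6*x^2 + 1*x + (2.0/2)*(x - 1.6559 - 0.8637)^2
FOC: (2*6 + 2.0)*x = -1 + 2.0*(1.6559 + 0.8637)
x^{k+1} = 0.2885
Step 2: z-update.
Minimize 4*z^2 + 0*z + (2.0/2)*(0.2885 - z - 0.8637)^2
FOC: (2*4 + 2.0)*z = 0 + 2.0*(0.2885 - 0.8637)
z^{k+1} = -0.115
Step 3: u-update.
u^{k+1} = -0.8637 + 0.2885 + 0.115 = -0.4601
Step 4: Primal residual = |0.2885 + 0.115| = 0.4036


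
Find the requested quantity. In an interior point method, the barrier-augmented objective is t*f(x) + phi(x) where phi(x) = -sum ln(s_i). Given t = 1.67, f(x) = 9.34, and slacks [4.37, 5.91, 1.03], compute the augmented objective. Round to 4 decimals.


Step 1: Compute log-barrier.
ln values: [1.4748, 1.7766, 0.0296]
phi = -(1.4748 + 1.7766 + 0.0296) = -3.281
Step 2: Compute augmented objective.
t*f(x) = 1.67*9.34 = 15.5978
Total = 15.5978 - 3.281 = 12.3168


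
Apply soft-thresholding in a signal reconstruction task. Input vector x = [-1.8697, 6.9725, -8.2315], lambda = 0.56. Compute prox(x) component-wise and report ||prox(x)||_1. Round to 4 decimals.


Soft-thresholding with lambda = 0.56:
prox(-1.8697) = sign(-1.8697)*max(|-1.8697| - 0.56, 0) = -1.3097
prox(6.9725) = sign(6.9725)*max(|6.9725| - 0.56, 0) = 6.4125
prox(-8.2315) = sign(-8.2315)*max(|-8.2315| - 0.56, 0) = -7.6715
prox(x) = [-1.3097, 6.4125, -7.6715]
||prox(x)||_1 = 1.3097 + 6.4125 + 7.6715 = 15.3937


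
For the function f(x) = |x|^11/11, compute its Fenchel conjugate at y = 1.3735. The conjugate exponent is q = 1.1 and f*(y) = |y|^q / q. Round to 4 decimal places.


The conjugate exponent q satisfies 1/p + 1/q = 1.
p = 11, so q = 11/(11 - 1) = 1.1
|y|^q = 1.3735^1.1 = 1.4178
f*(1.3735) = 1.4178 / 1.1 = 1.2889


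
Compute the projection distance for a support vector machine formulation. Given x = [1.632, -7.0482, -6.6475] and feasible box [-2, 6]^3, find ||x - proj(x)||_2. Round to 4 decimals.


Project each component onto [-2, 6].
clip(1.632) = 1.632, clip(-7.0482) = -2.0, clip(-6.6475) = -2.0
Projection = [1.632, -2.0, -2.0]
Squared diffs: [0.0, 25.4843, 21.5993]
Distance = sqrt(47.0836) = 6.8617


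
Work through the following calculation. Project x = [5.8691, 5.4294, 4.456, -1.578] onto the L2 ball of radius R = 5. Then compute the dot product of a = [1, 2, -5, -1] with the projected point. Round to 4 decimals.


Step 1: Compute ||x|| (intermediates to 6 decimals).
||x|| = sqrt(5.8691^2 + 5.4294^2 + 4.456^2 + (-1.578)^2) = 9.288204
Step 2: Project.
Since ||x|| > R, scale = R/||x|| = 5/9.288204 = 0.538317, proj(x) = scale * x
proj(x) = [3.159436, 2.922738, 2.398741, -0.849464]
Step 3: Dot product.
a^T * proj(x) = 1*3.159436 + 2*2.922738 - 5*2.398741 - 1*(-0.849464) = -2.1393


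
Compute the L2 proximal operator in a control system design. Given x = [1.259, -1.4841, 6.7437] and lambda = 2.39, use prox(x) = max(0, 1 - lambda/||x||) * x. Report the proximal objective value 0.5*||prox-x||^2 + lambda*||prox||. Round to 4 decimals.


Step 1: Compute ||x||.
||x|| = 7.0189
Step 2: Compute scaling factor.
scale = max(0, 1 - 2.39/7.0189) = 0.6595
Step 3: prox(x) = [0.8303, -0.9788, 4.4474]
||prox(x)|| = 4.6289
Step 4: Proximal objective.
0.5*||prox-x||^2 = 2.8561
lambda*||prox|| = 11.0631
Total = 13.9191


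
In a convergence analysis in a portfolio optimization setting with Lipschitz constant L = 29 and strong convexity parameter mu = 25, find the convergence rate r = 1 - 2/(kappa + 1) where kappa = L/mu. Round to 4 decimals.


Step 1: Compute the condition number.
kappa = L/mu = 29/25 = 1.16
Step 2: Compute the convergence rate.
r = 1 - 2/(kappa + 1) = 1 - 2*mu/(L + mu) = (L - mu)/(L + mu) = 4/54 = 0.0741


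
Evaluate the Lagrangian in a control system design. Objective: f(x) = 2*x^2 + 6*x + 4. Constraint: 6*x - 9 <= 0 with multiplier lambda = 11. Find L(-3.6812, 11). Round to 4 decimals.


Step 1: Evaluate f(x).
f(-3.6812) = 2*(-3.6812)^2 + 6*(-3.6812) + 4 = 9.0153
Step 2: Evaluate g(x).
g(-3.6812) = 6*-3.6812 - 9 = -31.0872
Step 3: Compute Lagrangian.
L = 9.0153 + 11*-31.0872 = -332.9439


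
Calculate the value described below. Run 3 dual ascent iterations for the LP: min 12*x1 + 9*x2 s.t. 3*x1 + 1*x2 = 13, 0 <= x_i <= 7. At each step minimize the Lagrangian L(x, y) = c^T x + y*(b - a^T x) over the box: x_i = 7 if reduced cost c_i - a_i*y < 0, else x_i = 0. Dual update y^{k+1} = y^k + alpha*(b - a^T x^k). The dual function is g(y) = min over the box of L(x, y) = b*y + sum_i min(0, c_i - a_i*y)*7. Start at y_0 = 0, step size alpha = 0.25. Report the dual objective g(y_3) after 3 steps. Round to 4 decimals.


Dual ascent for LP: min 12*x1 + 9*x2, 3*x1 + 1*x2 = 13, 0 <= x_i <= 7
Step 1: y^k = 0.0, reduced costs: (12.0, 9.0)
  x^k = (0.0, 0.0), subgradient = b - a^T x = 13.0
  y^{k+1} = 0.0 + 0.25*13.0 = 3.25
Step 2: y^k = 3.25, reduced costs: (2.25, 5.75)
  x^k = (0.0, 0.0), subgradient = b - a^T x = 13.0
  y^{k+1} = 3.25 + 0.25*13.0 = 6.5
Step 3: y^k = 6.5, reduced costs: (-7.5, 2.5)
  x^k = (7.0, 0.0), subgradient = b - a^T x = -8.0
  y^{k+1} = 6.5 + 0.25*-8.0 = 4.5
Dual objective at y_3 = 4.5: reduced costs (-1.5, 4.5), box minimizer x = (7.0, 0.0)
g(y_3) = b*y + (c1 - a1*y)*x1 + (c2 - a2*y)*x2 = 13*4.5 + (-1.5)*7.0 + 4.5*0.0 = 58.5 - 10.5 + 0.0 = 48.0


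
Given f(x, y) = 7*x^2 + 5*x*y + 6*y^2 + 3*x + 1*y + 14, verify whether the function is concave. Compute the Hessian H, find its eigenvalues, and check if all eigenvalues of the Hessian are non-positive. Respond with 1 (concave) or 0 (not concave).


The Hessian of f(x,y) = 7*x^2 + 5*x*y + 6*y^2 + 3*x + 1*y + 14 is:
H = [[14, 5], [5, 12]]
Trace = 14 + 12 = 26
Determinant = 14*12 - (5)^2 = 143
Discriminant = (26)^2 - 4*143 = 104.0
Eigenvalues: lambda_1 = 7.901, lambda_2 = 18.099
The function is not concave.

0


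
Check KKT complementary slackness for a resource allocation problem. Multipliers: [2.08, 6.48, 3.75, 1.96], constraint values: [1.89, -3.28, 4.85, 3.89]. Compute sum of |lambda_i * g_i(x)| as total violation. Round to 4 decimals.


KKT complementary slackness check:
lambda_1 * g_1 = 2.08 * 1.89 = 3.9312
lambda_2 * g_2 = 6.48 * -3.28 = -21.2544
lambda_3 * g_3 = 3.75 * 4.85 = 18.1875
lambda_4 * g_4 = 1.96 * 3.89 = 7.6244
Total violation = 3.9312 + 21.2544 + 18.1875 + 7.6244 = 50.9975


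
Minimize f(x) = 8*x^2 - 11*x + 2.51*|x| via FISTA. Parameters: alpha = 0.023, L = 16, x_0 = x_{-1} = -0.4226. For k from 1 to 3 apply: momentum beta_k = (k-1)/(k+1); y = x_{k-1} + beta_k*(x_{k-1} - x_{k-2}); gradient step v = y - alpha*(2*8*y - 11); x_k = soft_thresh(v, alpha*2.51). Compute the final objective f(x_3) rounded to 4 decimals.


FISTA on f(x) = 8*x^2 - 11*x + 2.51*|x|
L = 16, alpha = 0.023
Iteration 1: beta = 0.0, y = -0.4226 + 0.0*(-0.4226 + 0.4226) = -0.4226
  grad(y) = -17.7616, v = y - alpha*grad = -0.0141
  prox(v) = soft_thresh(-0.0141, 0.0577) = 0.0
Iteration 2: beta = 0.3333, y = 0.0 + 0.3333*(0.0 + 0.4226) = 0.1409
  grad(y) = -8.7461, v = y - alpha*grad = 0.342
  prox(v) = soft_thresh(0.342, 0.0577) = 0.2843
Iteration 3: beta = 0.5, y = 0.2843 + 0.5*(0.2843 - 0.0) = 0.4264
  grad(y) = -4.1769, v = y - alpha*grad = 0.5225
  prox(v) = soft_thresh(0.5225, 0.0577) = 0.4648
f(x_3) = 8*0.4648^2 - 11*0.4648 + 2.51*|0.4648| = -2.2178


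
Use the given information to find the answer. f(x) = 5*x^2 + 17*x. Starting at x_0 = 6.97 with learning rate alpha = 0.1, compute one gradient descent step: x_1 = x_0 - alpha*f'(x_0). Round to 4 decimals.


We compute the gradient at x_0 and apply the update.
f'(x) = 10*x + 17
f'(6.97) = 10*6.97 + 17 = 86.7
x_1 = 6.97 - 0.1*86.7 = -1.7


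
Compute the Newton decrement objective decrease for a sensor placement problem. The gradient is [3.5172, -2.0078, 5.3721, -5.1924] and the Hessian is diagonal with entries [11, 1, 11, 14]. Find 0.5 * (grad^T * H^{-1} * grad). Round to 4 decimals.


Step 1: H is diagonal, so H^(-1) * g = [0.3197, -2.0078, 0.4884, -0.3709].
Step 2: g^T H^(-1) g = sum_i g_i^2 / H_ii
  = (3.5172)^2/11 + (-2.0078)^2/1 + (5.3721)^2/11 + (-5.1924)^2/14
  = 1.1246 + 4.0313 + 2.6236 + 1.9258 = 9.7052
Step 3: Objective decrease = 0.5 * g^T H^(-1) g = 4.8526


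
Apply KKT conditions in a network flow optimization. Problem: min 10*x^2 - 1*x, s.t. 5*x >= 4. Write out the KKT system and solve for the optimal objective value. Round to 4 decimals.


Step 1: Try lambda = 0 (constraint inactive).
x_unc = 1/(2*10) = 0.05
Check: 5*0.05 = 0.25 < 4 -- violated!
Step 2: Constraint must be active: 5*x = 4
x* = 4/5 = 0.8
lambda = (2*10*0.8 - 1)/5 = 3.0
Step 3: Compute optimal value.
f(x*) = 10*0.8^2 - 1*0.8 = 5.6


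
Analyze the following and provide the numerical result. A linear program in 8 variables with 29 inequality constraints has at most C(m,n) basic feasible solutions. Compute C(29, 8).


Each vertex corresponds to some choice of n active constraints out of m, so the number of vertices is at most C(m, n) = m! / (n!(m-n)!).
m = 29, n = 8
Numerator: 29 * 28 * 27 * 26 * 25 * 24 * 23 * 22
Denominator: 8! = 40320
C(29, 8) = 4292145


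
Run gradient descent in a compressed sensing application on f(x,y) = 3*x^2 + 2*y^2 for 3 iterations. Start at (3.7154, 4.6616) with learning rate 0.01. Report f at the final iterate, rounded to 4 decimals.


Gradient descent on f(x,y) = 3*x^2 + 2*y^2.
Starting point: (3.7154, 4.6616), alpha = 0.01
Step 1: grad_x = 2*3*3.7154 = 22.2924, grad_y = 2*2*4.6616 = 18.6464
  x_1 = 3.7154 - 0.01*22.2924 = 3.4925
  y_1 = 4.6616 - 0.01*18.6464 = 4.4751
Step 2: grad_x = 2*3*3.4925 = 20.9549, grad_y = 2*2*4.4751 = 17.9005
  x_2 = 3.4925 - 0.01*20.9549 = 3.2829
  y_2 = 4.4751 - 0.01*17.9005 = 4.2961
Step 3: grad_x = 2*3*3.2829 = 19.6976, grad_y = 2*2*4.2961 = 17.1845
  x_3 = 3.2829 - 0.01*19.6976 = 3.086
  y_3 = 4.2961 - 0.01*17.1845 = 4.1243
f(3.086, 4.1243) = 3*3.086^2 + 2*4.1243^2 = 62.5888


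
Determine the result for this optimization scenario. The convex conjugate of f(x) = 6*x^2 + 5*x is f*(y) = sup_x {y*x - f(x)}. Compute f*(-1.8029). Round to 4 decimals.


f*(y) = sup_x {y*x - a*x^2 - b*x} = sup_x {(y-b)*x - a*x^2}
FOC: (y - b) - 2a*x = 0 => x* = (y - b)/(2a)
x* = (-1.8029 - 5)/(2*6) = -0.5669
f*(-1.8029) = (y-b)^2/(4a) = (-1.8029 - 5)^2/(4*6)
= 46.2794/24 = 1.9283


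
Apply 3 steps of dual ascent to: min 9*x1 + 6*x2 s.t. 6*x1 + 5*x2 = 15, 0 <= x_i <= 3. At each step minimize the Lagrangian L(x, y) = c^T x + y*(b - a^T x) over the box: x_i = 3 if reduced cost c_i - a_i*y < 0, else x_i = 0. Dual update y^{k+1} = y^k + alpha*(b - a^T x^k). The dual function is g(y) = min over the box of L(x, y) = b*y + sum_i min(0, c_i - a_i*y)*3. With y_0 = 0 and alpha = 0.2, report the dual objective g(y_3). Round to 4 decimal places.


Dual ascent for LP: min 9*x1 + 6*x2, 6*x1 + 5*x2 = 15, 0 <= x_i <= 3
Step 1: y^k = 0.0, reduced costs: (9.0, 6.0)
  x^k = (0.0, 0.0), subgradient = b - a^T x = 15.0
  y^{k+1} = 0.0 + 0.2*15.0 = 3.0
Step 2: y^k = 3.0, reduced costs: (-9.0, -9.0)
  x^k = (3.0, 3.0), subgradient = b - a^T x = -18.0
  y^{k+1} = 3.0 + 0.2*-18.0 = -0.6
Step 3: y^k = -0.6, reduced costs: (12.6, 9.0)
  x^k = (0.0, 0.0), subgradient = b - a^T x = 15.0
  y^{k+1} = -0.6 + 0.2*15.0 = 2.4
Dual objective at y_3 = 2.4: reduced costs (-5.4, -6.0), box minimizer x = (3.0, 3.0)
g(y_3) = b*y + (c1 - a1*y)*x1 + (c2 - a2*y)*x2 = 15*2.4 + (-5.4)*3.0 + (-6.0)*3.0 = 36.0 - 16.2 - 18.0 = 1.8


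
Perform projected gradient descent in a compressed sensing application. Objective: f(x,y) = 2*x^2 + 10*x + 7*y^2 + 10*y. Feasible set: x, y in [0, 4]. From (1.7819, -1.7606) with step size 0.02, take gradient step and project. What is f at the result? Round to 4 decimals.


Step 1: Compute gradient at (1.7819, -1.7606).
grad_x = 2*2*1.7819 + 10 = 17.1276
grad_y = 2*7*-1.7606 + 10 = -14.6484
Step 2: Gradient step.
x_raw = 1.7819 - 0.02*17.1276 = 1.4393
y_raw = -1.7606 - 0.02*-14.6484 = -1.4676
Step 3: Project onto [0, 4].
x_proj = clip(1.4393) = 1.4393
y_proj = clip(-1.4676) = 0.0
Step 4: Evaluate f.
f(1.4393, 0.0) = 18.5369


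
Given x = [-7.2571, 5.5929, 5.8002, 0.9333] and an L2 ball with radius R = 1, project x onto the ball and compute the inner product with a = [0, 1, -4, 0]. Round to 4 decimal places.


Step 1: Compute ||x|| (intermediates to 6 decimals).
||x|| = sqrt((-7.2571)^2 + 5.5929^2 + 5.8002^2 + 0.9333^2) = 10.883906
Step 2: Project.
Since ||x|| > R, scale = R/||x|| = 1/10.883906 = 0.091879, proj(x) = scale * x
proj(x) = [-0.666775, 0.51387, 0.532917, 0.085751]
Step 3: Dot product.
a^T * proj(x) = 0*(-0.666775) + 1*0.51387 - 4*0.532917 + 0*0.085751 = -1.6178


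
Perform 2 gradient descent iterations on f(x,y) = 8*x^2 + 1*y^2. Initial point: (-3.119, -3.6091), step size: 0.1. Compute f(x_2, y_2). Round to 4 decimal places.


Gradient descent on f(x,y) = 8*x^2 + 1*y^2.
Starting point: (-3.119, -3.6091), alpha = 0.1
Step 1: grad_x = 2*8*-3.119 = -49.904, grad_y = 2*1*-3.6091 = -7.2182
  x_1 = -3.119 - 0.1*-49.904 = 1.8714
  y_1 = -3.6091 - 0.1*-7.2182 = -2.8873
Step 2: grad_x = 2*8*1.8714 = 29.9424, grad_y = 2*1*-2.8873 = -5.7746
  x_2 = 1.8714 - 0.1*29.9424 = -1.1228
  y_2 = -2.8873 - 0.1*-5.7746 = -2.3098
f(-1.1228, -2.3098) = 8*(-1.1228)^2 + 1*(-2.3098)^2 = 15.4214


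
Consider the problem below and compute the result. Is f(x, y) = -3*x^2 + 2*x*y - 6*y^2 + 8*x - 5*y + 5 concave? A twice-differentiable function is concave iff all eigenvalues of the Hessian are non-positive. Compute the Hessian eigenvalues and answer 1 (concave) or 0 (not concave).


The Hessian of f(x,y) = -3*x^2 + 2*x*y - 6*y^2 + 8*x - 5*y + 5 is:
H = [[-6, 2], [2, -12]]
Trace = -6 - 12 = -18
Determinant = -6*-12 - (2)^2 = 68
Discriminant = (-18)^2 - 4*68 = 52.0
Eigenvalues: lambda_1 = -12.6056, lambda_2 = -5.3944
The function is concave.

1


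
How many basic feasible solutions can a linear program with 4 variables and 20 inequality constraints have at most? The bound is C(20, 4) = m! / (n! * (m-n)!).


Each vertex corresponds to some choice of n active constraints out of m, so the number of vertices is at most C(m, n) = m! / (n!(m-n)!).
m = 20, n = 4
Numerator: 20 * 19 * 18 * 17
Denominator: 4! = 24
C(20, 4) = 4845


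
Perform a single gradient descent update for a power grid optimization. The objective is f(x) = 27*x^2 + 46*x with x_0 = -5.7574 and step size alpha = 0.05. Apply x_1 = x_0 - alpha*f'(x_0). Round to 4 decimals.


We compute the gradient at x_0 and apply the update.
f'(x) = 54*x + 46
f'(-5.7574) = 54*-5.7574 + 46 = -264.8996
x_1 = -5.7574 - 0.05*-264.8996 = 7.4876


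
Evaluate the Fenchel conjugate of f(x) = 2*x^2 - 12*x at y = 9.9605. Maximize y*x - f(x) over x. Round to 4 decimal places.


f*(y) = sup_x {y*x - a*x^2 - b*x} = sup_x {(y-b)*x - a*x^2}
FOC: (y - b) - 2a*x = 0 => x* = (y - b)/(2a)
x* = (9.9605 + 12)/(2*2) = 5.4901
f*(9.9605) = (y-b)^2/(4a) = (9.9605 + 12)^2/(4*2)
= 482.2636/8 = 60.2829


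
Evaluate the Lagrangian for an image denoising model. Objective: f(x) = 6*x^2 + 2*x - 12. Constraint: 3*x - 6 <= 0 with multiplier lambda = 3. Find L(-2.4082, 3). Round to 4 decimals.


Step 1: Evaluate f(x).
f(-2.4082) = 6*(-2.4082)^2 + 2*(-2.4082) - 12 = 17.9802
Step 2: Evaluate g(x).
g(-2.4082) = 3*-2.4082 - 6 = -13.2246
Step 3: Compute Lagrangian.
L = 17.9802 + 3*-13.2246 = -21.6936


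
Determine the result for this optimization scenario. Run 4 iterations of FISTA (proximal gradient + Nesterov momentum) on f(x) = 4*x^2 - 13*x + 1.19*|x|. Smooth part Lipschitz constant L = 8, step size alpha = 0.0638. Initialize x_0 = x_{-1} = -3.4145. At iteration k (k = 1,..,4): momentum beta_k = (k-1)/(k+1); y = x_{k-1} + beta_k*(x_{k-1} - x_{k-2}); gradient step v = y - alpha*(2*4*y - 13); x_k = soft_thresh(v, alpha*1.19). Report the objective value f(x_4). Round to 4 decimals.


FISTA on f(x) = 4*x^2 - 13*x + 1.19*|x|
L = 8, alpha = 0.0638
Iteration 1: beta = 0.0, y = -3.4145 + 0.0*(-3.4145 + 3.4145) = -3.4145
  grad(y) = -40.316, v = y - alpha*grad = -0.8423
  prox(v) = soft_thresh(-0.8423, 0.0759) = -0.7664
Iteration 2: beta = 0.3333, y = -0.7664 + 0.3333*(-0.7664 + 3.4145) = 0.1163
  grad(y) = -12.0698, v = y - alpha*grad = 0.8863
  prox(v) = soft_thresh(0.8863, 0.0759) = 0.8104
Iteration 3: beta = 0.5, y = 0.8104 + 0.5*(0.8104 + 0.7664) = 1.5988
  grad(y) = -0.2094, v = y - alpha*grad = 1.6122
  prox(v) = soft_thresh(1.6122, 0.0759) = 1.5363
Iteration 4: beta = 0.6, y = 1.5363 + 0.6*(1.5363 - 0.8104) = 1.9718
  grad(y) = 2.7742, v = y - alpha*grad = 1.7948
  prox(v) = soft_thresh(1.7948, 0.0759) = 1.7189
f(x_4) = 4*1.7189^2 - 13*1.7189 + 1.19*|1.7189| = -8.4818


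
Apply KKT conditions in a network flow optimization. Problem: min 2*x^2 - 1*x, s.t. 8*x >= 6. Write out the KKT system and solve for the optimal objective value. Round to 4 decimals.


Step 1: Try lambda = 0 (constraint inactive).
x_unc = 1/(2*2) = 0.25
Check: 8*0.25 = 2.0 < 6 -- violated!
Step 2: Constraint must be active: 8*x = 6
x* = 6/8 = 0.75
lambda = (2*2*0.75 - 1)/8 = 0.25
Step 3: Compute optimal value.
f(x*) = 2*0.75^2 - 1*0.75 = 0.375


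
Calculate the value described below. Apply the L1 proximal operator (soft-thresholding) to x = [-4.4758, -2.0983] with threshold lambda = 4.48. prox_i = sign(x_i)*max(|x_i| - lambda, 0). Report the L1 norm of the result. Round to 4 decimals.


Soft-thresholding with lambda = 4.48:
prox(-4.4758) = sign(-4.4758)*max(|-4.4758| - 4.48, 0) = 0.0
prox(-2.0983) = sign(-2.0983)*max(|-2.0983| - 4.48, 0) = 0.0
prox(x) = [0.0, 0.0]
||prox(x)||_1 = 0.0 + 0.0 = 0.0


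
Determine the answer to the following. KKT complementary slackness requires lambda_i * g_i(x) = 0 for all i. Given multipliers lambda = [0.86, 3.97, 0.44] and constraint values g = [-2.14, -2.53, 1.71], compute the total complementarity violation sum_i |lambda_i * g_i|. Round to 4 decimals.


KKT complementary slackness check:
lambda_1 * g_1 = 0.86 * -2.14 = -1.8404
lambda_2 * g_2 = 3.97 * -2.53 = -10.0441
lambda_3 * g_3 = 0.44 * 1.71 = 0.7524
Total violation = 1.8404 + 10.0441 + 0.7524 = 12.6369


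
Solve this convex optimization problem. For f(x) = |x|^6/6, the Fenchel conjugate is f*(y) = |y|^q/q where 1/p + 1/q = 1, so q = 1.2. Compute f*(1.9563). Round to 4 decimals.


The conjugate exponent q satisfies 1/p + 1/q = 1.
p = 6, so q = 6/(6 - 1) = 1.2
|y|^q = 1.9563^1.2 = 2.2373
f*(1.9563) = 2.2373 / 1.2 = 1.8644


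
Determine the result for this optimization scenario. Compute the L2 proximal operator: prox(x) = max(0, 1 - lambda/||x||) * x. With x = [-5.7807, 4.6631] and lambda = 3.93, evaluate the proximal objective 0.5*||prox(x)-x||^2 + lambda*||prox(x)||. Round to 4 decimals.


Step 1: Compute ||x||.
||x|| = 7.427
Step 2: Compute scaling factor.
scale = max(0, 1 - 3.93/7.427) = 0.4709
Step 3: prox(x) = [-2.7219, 2.1956]
||prox(x)|| = 3.497
Step 4: Proximal objective.
0.5*||prox-x||^2 = 7.7225
lambda*||prox|| = 13.7432
Total = 21.4658


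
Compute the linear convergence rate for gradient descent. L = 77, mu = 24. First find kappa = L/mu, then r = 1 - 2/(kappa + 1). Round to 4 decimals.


Step 1: Compute the condition number.
kappa = L/mu = 77/24 = 3.2083
Step 2: Compute the convergence rate.
r = 1 - 2/(kappa + 1) = 1 - 2*mu/(L + mu) = (L - mu)/(L + mu) = 53/101 = 0.5248


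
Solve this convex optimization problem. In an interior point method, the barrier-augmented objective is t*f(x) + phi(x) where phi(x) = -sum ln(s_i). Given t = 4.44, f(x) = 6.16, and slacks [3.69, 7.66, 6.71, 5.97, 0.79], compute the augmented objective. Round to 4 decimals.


Step 1: Compute log-barrier.
ln values: [1.3056, 2.036, 1.9036, 1.7867, -0.2357]
phi = -(1.3056 + 2.036 + 1.9036 + 1.7867 - 0.2357) = -6.7963
Step 2: Compute augmented objective.
t*f(x) = 4.44*6.16 = 27.3504
Total = 27.3504 - 6.7963 = 20.5541


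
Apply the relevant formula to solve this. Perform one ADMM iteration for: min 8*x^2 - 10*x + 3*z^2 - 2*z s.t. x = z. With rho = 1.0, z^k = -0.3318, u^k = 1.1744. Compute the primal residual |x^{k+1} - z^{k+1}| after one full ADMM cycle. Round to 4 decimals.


ADMM iteration with rho = 1.0, z^k = -0.3318, u^k = 1.1744
Step 1: x-update.
Minimize 8*x^2 - 10*x + (1.0/2)*(x + 0.3318 + 1.1744)^2
FOC: (2*8 + 1.0)*x = 10 + 1.0*(-0.3318 - 1.1744)
x^{k+1} = 0.4996
Step 2: z-update.
Minimize 3*z^2 - 2*z + (1.0/2)*(0.4996 - z + 1.1744)^2
FOC: (2*3 + 1.0)*z = 2 + 1.0*(0.4996 + 1.1744)
z^{k+1} = 0.5249
Step 3: u-update.
u^{k+1} = 1.1744 + 0.4996 - 0.5249 = 1.1492
Step 4: Primal residual = |0.4996 - 0.5249| = 0.0252


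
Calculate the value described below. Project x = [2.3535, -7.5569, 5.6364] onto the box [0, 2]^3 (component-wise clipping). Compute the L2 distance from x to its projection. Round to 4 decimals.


Project each component onto [0, 2].
clip(2.3535) = 2.0, clip(-7.5569) = 0.0, clip(5.6364) = 2.0
Projection = [2.0, 0.0, 2.0]
Squared diffs: [0.125, 57.1067, 13.2234]
Distance = sqrt(70.4551) = 8.3938


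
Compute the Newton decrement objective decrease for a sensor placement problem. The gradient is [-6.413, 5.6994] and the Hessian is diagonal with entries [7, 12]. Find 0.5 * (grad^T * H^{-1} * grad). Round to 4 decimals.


Step 1: H is diagonal, so H^(-1) * g = [-0.9161, 0.475].
Step 2: g^T H^(-1) g = sum_i g_i^2 / H_ii
  = (-6.413)^2/7 + (5.6994)^2/12
  = 5.8752 + 2.7069 = 8.5822
Step 3: Objective decrease = 0.5 * g^T H^(-1) g = 4.2911


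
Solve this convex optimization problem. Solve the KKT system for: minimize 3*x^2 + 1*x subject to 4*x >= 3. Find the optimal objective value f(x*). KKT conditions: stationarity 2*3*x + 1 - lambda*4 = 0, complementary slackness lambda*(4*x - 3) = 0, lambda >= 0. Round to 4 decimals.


Step 1: Try lambda = 0 (constraint inactive).
x_unc = -1/(2*3) = -0.1667
Check: 4*-0.1667 = -0.6668 < 3 -- violated!
Step 2: Constraint must be active: 4*x = 3
x* = 3/4 = 0.75
lambda = (2*3*0.75 + 1)/4 = 1.375
Step 3: Compute optimal value.
f(x*) = 3*0.75^2 + 1*0.75 = 2.4375
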